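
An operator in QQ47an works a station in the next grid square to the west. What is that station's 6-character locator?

Longitude subsquare a = 0; −1 → -1, wraps to 23 = x, carry into square.
Longitude square 4; −1 → 3.
The latitude characters are unchanged.

QQ37xn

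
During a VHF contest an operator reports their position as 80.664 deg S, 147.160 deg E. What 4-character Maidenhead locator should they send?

QA39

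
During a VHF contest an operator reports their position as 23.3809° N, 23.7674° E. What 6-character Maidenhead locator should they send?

KL13vj

Shift to the Maidenhead origin (180°W, 90°S): lon 203.7674, lat 113.3809.
Field: 203.7674/20 → 10 → K, 113.3809/10 → 11 → L; chars KL.
Square: 3.7674/2 → 1, 3.3809/1 → 3; chars 13.
Subsquare: 1.7674/0.0833333 → 21 → v, 0.3809/0.0416667 → 9 → j; chars vj.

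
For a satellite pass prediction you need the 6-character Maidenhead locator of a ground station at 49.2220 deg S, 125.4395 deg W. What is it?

CE70gs

Add 180° to longitude and 90° to latitude: 54.5605, 40.7780.
Field: 54.5605/20 → 2 → C, 40.7780/10 → 4 → E; chars CE.
Square: 14.5605/2 → 7, 0.7780/1 → 0; chars 70.
Subsquare: 0.5605/0.0833333 → 6 → g, 0.7780/0.0416667 → 18 → s; chars gs.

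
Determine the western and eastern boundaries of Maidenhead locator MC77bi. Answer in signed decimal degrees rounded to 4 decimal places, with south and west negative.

74.0833, 74.1667

Field M=12, C=2: +12·20° lon, +2·10° lat → SW at lon 60°, lat -70°.
Square 7, 7: +7·2° lon, +7·1° lat → SW at lon 74°, lat -63°.
Subsquare b=1, i=8: +1·0.0833333° lon, +8·0.0416667° lat → SW at lon 74.0833°, lat -62.6667°.
Cell spans 0.0833333° lon × 0.0416667° lat.
west 74.0833, east 74.1667.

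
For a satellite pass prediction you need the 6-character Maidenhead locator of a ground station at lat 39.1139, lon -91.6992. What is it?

EM49dc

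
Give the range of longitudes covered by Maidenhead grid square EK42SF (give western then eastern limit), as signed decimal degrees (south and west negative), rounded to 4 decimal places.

-90.5000, -90.4167

Field E=4, K=10: +4·20° lon, +10·10° lat → SW at lon -100°, lat 10°.
Square 4, 2: +4·2° lon, +2·1° lat → SW at lon -92°, lat 12°.
Subsquare s=18, f=5: +18·0.0833333° lon, +5·0.0416667° lat → SW at lon -90.5°, lat 12.2083°.
Cell spans 0.0833333° lon × 0.0416667° lat.
west -90.5000, east -90.4167.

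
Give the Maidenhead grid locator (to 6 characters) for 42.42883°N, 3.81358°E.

JN12vk

Shift to the Maidenhead origin (180°W, 90°S): lon 183.8136, lat 132.4288.
Field: 183.8136/20 → 9 → J, 132.4288/10 → 13 → N; chars JN.
Square: 3.8136/2 → 1, 2.4288/1 → 2; chars 12.
Subsquare: 1.8136/0.0833333 → 21 → v, 0.4288/0.0416667 → 10 → k; chars vk.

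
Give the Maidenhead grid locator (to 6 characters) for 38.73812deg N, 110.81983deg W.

Add 180° to longitude and 90° to latitude: 69.1802, 128.7381.
Field: lon ⌊69.1802/20⌋ = 3 → D; lat ⌊128.7381/10⌋ = 12 → M.
Square: lon ⌊9.1802/2⌋ = 4; lat ⌊8.7381/1⌋ = 8.
Subsquare: lon ⌊1.1802/0.0833333⌋ = 14 → o; lat ⌊0.7381/0.0416667⌋ = 17 → r.

DM48or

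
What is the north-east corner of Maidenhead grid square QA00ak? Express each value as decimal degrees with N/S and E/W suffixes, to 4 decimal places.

Field Q=16, A=0: +16·20° lon, +0·10° lat → SW at lon 140°, lat -90°.
Square 0, 0: +0·2° lon, +0·1° lat → SW at lon 140°, lat -90°.
Subsquare a=0, k=10: +0·0.0833333° lon, +10·0.0416667° lat → SW at lon 140°, lat -89.5833°.
Cell spans 0.0833333° lon × 0.0416667° lat. NE corner is SW corner plus one full cell.
latitude 89.5417° S, longitude 140.0833° E.

89.5417° S, 140.0833° E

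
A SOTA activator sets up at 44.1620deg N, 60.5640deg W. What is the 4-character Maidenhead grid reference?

Shift to the Maidenhead origin (180°W, 90°S): lon 119.44, lat 134.16.
Field: lon ⌊119.44/20⌋ = 5 → F; lat ⌊134.16/10⌋ = 13 → N.
Square: lon ⌊19.44/2⌋ = 9; lat ⌊4.16/1⌋ = 4.

FN94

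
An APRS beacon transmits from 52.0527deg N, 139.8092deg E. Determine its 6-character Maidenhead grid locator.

PO92vb

Add 180° to longitude and 90° to latitude: 319.8092, 142.0527.
Field (20°×10°, letters A–R): lon ⌊319.8092/20⌋ = 15 → P; lat ⌊142.0527/10⌋ = 14 → O.
Square (2°×1°, digits 0–9): lon ⌊19.8092/2⌋ = 9; lat ⌊2.0527/1⌋ = 2.
Subsquare (5′×2.5′, letters a–x): lon ⌊1.8092/0.0833333⌋ = 21 → v; lat ⌊0.0527/0.0416667⌋ = 1 → b.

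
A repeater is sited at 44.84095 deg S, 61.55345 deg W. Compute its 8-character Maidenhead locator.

FE95fd38

Shift to the Maidenhead origin (180°W, 90°S): lon 118.44655, lat 45.15905.
Field: 118.44655/20 → 5 → F, 45.15905/10 → 4 → E; chars FE.
Square: 18.44655/2 → 9, 5.15905/1 → 5; chars 95.
Subsquare: 0.44655/0.0833333 → 5 → f, 0.15905/0.0416667 → 3 → d; chars fd.
Extended square: 0.02988/0.00833333 → 3, 0.03405/0.00416667 → 8; chars 38.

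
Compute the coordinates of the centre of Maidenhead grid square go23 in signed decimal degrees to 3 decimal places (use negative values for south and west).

Field G=6, O=14: +6·20° lon, +14·10° lat → SW at lon -60°, lat 50°.
Square 2, 3: +2·2° lon, +3·1° lat → SW at lon -56°, lat 53°.
Cell spans 2° lon × 1° lat. Centre is SW corner plus half of each.
latitude 53.500, longitude -55.000.

53.500, -55.000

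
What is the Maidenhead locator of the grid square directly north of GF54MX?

Latitude subsquare x = 23; +1 → 24, wraps to 0 = a, carry into square.
Latitude square 4; +1 → 5.
The longitude characters are unchanged.

GF55ma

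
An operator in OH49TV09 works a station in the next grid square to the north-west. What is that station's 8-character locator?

Longitude extended square 0; −1 → -1, wraps to 9, carry into subsquare.
Longitude subsquare t = 19; −1 → 18 = s.
Latitude extended square 9; +1 → 10, wraps to 0, carry into subsquare.
Latitude subsquare v = 21; +1 → 22 = w.

OH49sw90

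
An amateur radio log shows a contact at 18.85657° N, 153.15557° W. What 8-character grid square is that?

Shift to the Maidenhead origin (180°W, 90°S): lon 26.84443, lat 108.85657.
Field: 26.84443/20 → 1 → B, 108.85657/10 → 10 → K; chars BK.
Square: 6.84443/2 → 3, 8.85657/1 → 8; chars 38.
Subsquare: 0.84443/0.0833333 → 10 → k, 0.85657/0.0416667 → 20 → u; chars ku.
Extended square: 0.01110/0.00833333 → 1, 0.02324/0.00416667 → 5; chars 15.

BK38ku15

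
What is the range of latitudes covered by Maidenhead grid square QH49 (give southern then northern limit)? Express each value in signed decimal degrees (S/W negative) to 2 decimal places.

Field Q=16, H=7: +16·20° lon, +7·10° lat → SW at lon 140°, lat -20°.
Square 4, 9: +4·2° lon, +9·1° lat → SW at lon 148°, lat -11°.
Cell spans 2° lon × 1° lat.
south -11.00, north -10.00.

-11.00, -10.00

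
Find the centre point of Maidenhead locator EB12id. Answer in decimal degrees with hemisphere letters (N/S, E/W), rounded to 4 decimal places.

77.8542° S, 97.2917° W

Field E=4, B=1: +4·20° lon, +1·10° lat → SW at lon -100°, lat -80°.
Square 1, 2: +1·2° lon, +2·1° lat → SW at lon -98°, lat -78°.
Subsquare i=8, d=3: +8·0.0833333° lon, +3·0.0416667° lat → SW at lon -97.3333°, lat -77.875°.
Cell spans 0.0833333° lon × 0.0416667° lat. Centre is SW corner plus half of each.
latitude 77.8542° S, longitude 97.2917° W.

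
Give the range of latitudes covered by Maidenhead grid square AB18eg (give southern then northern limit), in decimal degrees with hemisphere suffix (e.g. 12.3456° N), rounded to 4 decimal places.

Field A=0, B=1: +0·20° lon, +1·10° lat → SW at lon -180°, lat -80°.
Square 1, 8: +1·2° lon, +8·1° lat → SW at lon -178°, lat -72°.
Subsquare e=4, g=6: +4·0.0833333° lon, +6·0.0416667° lat → SW at lon -177.667°, lat -71.75°.
Cell spans 0.0833333° lon × 0.0416667° lat.
south 71.7500° S, north 71.7083° S.

71.7500° S, 71.7083° S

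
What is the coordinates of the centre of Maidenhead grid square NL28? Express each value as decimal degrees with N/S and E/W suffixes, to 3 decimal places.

28.500° N, 85.000° E

Field N=13, L=11: +13·20° lon, +11·10° lat → SW at lon 80°, lat 20°.
Square 2, 8: +2·2° lon, +8·1° lat → SW at lon 84°, lat 28°.
Cell spans 2° lon × 1° lat. Centre is SW corner plus half of each.
latitude 28.500° N, longitude 85.000° E.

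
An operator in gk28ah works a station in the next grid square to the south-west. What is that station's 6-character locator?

GK18xg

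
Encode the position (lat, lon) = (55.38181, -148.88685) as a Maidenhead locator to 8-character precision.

BO55nj31

Add 180° to longitude and 90° to latitude: 31.11315, 145.38181.
Field: 31.11315/20 → 1 → B, 145.38181/10 → 14 → O; chars BO.
Square: 11.11315/2 → 5, 5.38181/1 → 5; chars 55.
Subsquare: 1.11315/0.0833333 → 13 → n, 0.38181/0.0416667 → 9 → j; chars nj.
Extended square: 0.02982/0.00833333 → 3, 0.00681/0.00416667 → 1; chars 31.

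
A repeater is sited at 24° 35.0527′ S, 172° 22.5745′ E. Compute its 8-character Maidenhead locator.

RG65ej59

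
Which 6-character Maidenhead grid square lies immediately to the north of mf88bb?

MF88bc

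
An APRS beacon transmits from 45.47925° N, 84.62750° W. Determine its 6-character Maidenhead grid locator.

EN75ql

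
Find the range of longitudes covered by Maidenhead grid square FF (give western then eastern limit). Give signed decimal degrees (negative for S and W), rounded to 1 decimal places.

-80.0, -60.0

Field F=5, F=5: +5·20° lon, +5·10° lat → SW at lon -80°, lat -40°.
Cell spans 20° lon × 10° lat.
west -80.0, east -60.0.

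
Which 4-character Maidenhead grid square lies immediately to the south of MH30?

Latitude square 0; −1 → -1, wraps to 9, carry into field.
Latitude field H = 7; −1 → 6 = G.
The longitude characters are unchanged.

MG39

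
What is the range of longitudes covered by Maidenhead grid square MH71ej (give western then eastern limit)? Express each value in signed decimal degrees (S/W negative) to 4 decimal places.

Field M=12, H=7: +12·20° lon, +7·10° lat → SW at lon 60°, lat -20°.
Square 7, 1: +7·2° lon, +1·1° lat → SW at lon 74°, lat -19°.
Subsquare e=4, j=9: +4·0.0833333° lon, +9·0.0416667° lat → SW at lon 74.3333°, lat -18.625°.
Cell spans 0.0833333° lon × 0.0416667° lat.
west 74.3333, east 74.4167.

74.3333, 74.4167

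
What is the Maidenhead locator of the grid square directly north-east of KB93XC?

Longitude subsquare x = 23; +1 → 24, wraps to 0 = a, carry into square.
Longitude square 9; +1 → 10, wraps to 0, carry into field.
Longitude field K = 10; +1 → 11 = L.
Latitude subsquare c = 2; +1 → 3 = d.

LB03ad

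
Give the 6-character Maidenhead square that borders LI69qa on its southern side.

LI68qx

Latitude subsquare a = 0; −1 → -1, wraps to 23 = x, carry into square.
Latitude square 9; −1 → 8.
The longitude characters are unchanged.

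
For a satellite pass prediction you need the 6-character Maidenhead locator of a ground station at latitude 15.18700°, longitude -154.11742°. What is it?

Shift to the Maidenhead origin (180°W, 90°S): lon 25.8826, lat 105.1870.
Field: 25.8826/20 → 1 → B, 105.1870/10 → 10 → K; chars BK.
Square: 5.8826/2 → 2, 5.1870/1 → 5; chars 25.
Subsquare: 1.8826/0.0833333 → 22 → w, 0.1870/0.0416667 → 4 → e; chars we.

BK25we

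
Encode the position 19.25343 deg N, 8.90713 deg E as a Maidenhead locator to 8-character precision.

Offset from 180°W / 90°S: lon 188.90713°, lat 109.25343°.
Field: lon ⌊188.90713/20⌋ = 9 → J; lat ⌊109.25343/10⌋ = 10 → K.
Square: lon ⌊8.90713/2⌋ = 4; lat ⌊9.25343/1⌋ = 9.
Subsquare: lon ⌊0.90713/0.0833333⌋ = 10 → k; lat ⌊0.25343/0.0416667⌋ = 6 → g.
Extended square: lon ⌊0.07380/0.00833333⌋ = 8; lat ⌊0.00343/0.00416667⌋ = 0.

JK49kg80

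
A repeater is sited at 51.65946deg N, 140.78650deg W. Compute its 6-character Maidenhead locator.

Shift to the Maidenhead origin (180°W, 90°S): lon 39.2135, lat 141.6595.
Field (20°×10°, letters A–R): 39.2135/20 → 1 → B, 141.6595/10 → 14 → O; chars BO.
Square (2°×1°, digits 0–9): 19.2135/2 → 9, 1.6595/1 → 1; chars 91.
Subsquare (5′×2.5′, letters a–x): 1.2135/0.0833333 → 14 → o, 0.6595/0.0416667 → 15 → p; chars op.

BO91op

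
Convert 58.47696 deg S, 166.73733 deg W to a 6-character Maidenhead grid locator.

AD61pm

Offset from 180°W / 90°S: lon 13.2627°, lat 31.5230°.
Field: lon ⌊13.2627/20⌋ = 0 → A; lat ⌊31.5230/10⌋ = 3 → D.
Square: lon ⌊13.2627/2⌋ = 6; lat ⌊1.5230/1⌋ = 1.
Subsquare: lon ⌊1.2627/0.0833333⌋ = 15 → p; lat ⌊0.5230/0.0416667⌋ = 12 → m.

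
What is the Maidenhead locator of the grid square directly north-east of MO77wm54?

MO77wm65

Longitude extended square 5; +1 → 6.
Latitude extended square 4; +1 → 5.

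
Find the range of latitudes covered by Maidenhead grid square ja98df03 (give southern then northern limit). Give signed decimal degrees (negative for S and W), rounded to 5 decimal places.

-81.77917, -81.77500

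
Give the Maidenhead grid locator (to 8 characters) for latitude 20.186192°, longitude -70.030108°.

FL40xe64

Add 180° to longitude and 90° to latitude: 109.96989, 110.18619.
Field: lon ⌊109.96989/20⌋ = 5 → F; lat ⌊110.18619/10⌋ = 11 → L.
Square: lon ⌊9.96989/2⌋ = 4; lat ⌊0.18619/1⌋ = 0.
Subsquare: lon ⌊1.96989/0.0833333⌋ = 23 → x; lat ⌊0.18619/0.0416667⌋ = 4 → e.
Extended square: lon ⌊0.05323/0.00833333⌋ = 6; lat ⌊0.01953/0.00416667⌋ = 4.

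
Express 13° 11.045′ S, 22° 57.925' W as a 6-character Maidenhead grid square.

Add 180° to longitude and 90° to latitude: 157.0346, 76.8159.
Field: lon ⌊157.0346/20⌋ = 7 → H; lat ⌊76.8159/10⌋ = 7 → H.
Square: lon ⌊17.0346/2⌋ = 8; lat ⌊6.8159/1⌋ = 6.
Subsquare: lon ⌊1.0346/0.0833333⌋ = 12 → m; lat ⌊0.8159/0.0416667⌋ = 19 → t.

HH86mt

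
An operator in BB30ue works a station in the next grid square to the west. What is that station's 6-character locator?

BB30te

Longitude subsquare u = 20; −1 → 19 = t.
The latitude characters are unchanged.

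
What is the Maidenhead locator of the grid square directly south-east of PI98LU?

PI98mt

Longitude subsquare l = 11; +1 → 12 = m.
Latitude subsquare u = 20; −1 → 19 = t.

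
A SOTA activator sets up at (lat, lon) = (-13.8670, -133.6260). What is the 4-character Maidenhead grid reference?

Offset from 180°W / 90°S: lon 46.37°, lat 76.13°.
Field: 46.37/20 → 2 → C, 76.13/10 → 7 → H; chars CH.
Square: 6.37/2 → 3, 6.13/1 → 6; chars 36.

CH36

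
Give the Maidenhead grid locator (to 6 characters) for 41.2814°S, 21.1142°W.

HE98kr

Add 180° to longitude and 90° to latitude: 158.8858, 48.7186.
Field: 158.8858/20 → 7 → H, 48.7186/10 → 4 → E; chars HE.
Square: 18.8858/2 → 9, 8.7186/1 → 8; chars 98.
Subsquare: 0.8858/0.0833333 → 10 → k, 0.7186/0.0416667 → 17 → r; chars kr.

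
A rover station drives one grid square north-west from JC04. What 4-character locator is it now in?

Longitude square 0; −1 → -1, wraps to 9, carry into field.
Longitude field J = 9; −1 → 8 = I.
Latitude square 4; +1 → 5.

IC95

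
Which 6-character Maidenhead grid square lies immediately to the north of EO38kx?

EO39ka

Latitude subsquare x = 23; +1 → 24, wraps to 0 = a, carry into square.
Latitude square 8; +1 → 9.
The longitude characters are unchanged.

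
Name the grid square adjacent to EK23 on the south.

Latitude square 3; −1 → 2.
The longitude characters are unchanged.

EK22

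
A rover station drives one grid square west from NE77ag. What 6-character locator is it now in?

NE67xg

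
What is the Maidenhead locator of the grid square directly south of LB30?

LA39

Latitude square 0; −1 → -1, wraps to 9, carry into field.
Latitude field B = 1; −1 → 0 = A.
The longitude characters are unchanged.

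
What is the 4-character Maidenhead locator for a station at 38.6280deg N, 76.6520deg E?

MM88

Add 180° to longitude and 90° to latitude: 256.65, 128.63.
Field: lon ⌊256.65/20⌋ = 12 → M; lat ⌊128.63/10⌋ = 12 → M.
Square: lon ⌊16.65/2⌋ = 8; lat ⌊8.63/1⌋ = 8.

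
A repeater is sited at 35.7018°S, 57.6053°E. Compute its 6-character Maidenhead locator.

LF84th

Add 180° to longitude and 90° to latitude: 237.6053, 54.2982.
Field: 237.6053/20 → 11 → L, 54.2982/10 → 5 → F; chars LF.
Square: 17.6053/2 → 8, 4.2982/1 → 4; chars 84.
Subsquare: 1.6053/0.0833333 → 19 → t, 0.2982/0.0416667 → 7 → h; chars th.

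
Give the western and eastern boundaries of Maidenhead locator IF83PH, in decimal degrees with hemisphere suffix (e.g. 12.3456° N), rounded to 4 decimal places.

Field I=8, F=5: +8·20° lon, +5·10° lat → SW at lon -20°, lat -40°.
Square 8, 3: +8·2° lon, +3·1° lat → SW at lon -4°, lat -37°.
Subsquare p=15, h=7: +15·0.0833333° lon, +7·0.0416667° lat → SW at lon -2.75°, lat -36.7083°.
Cell spans 0.0833333° lon × 0.0416667° lat.
west 2.7500° W, east 2.6667° W.

2.7500° W, 2.6667° W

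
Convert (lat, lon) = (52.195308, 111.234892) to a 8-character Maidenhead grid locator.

OO52oe86

Offset from 180°W / 90°S: lon 291.23489°, lat 142.19531°.
Field: lon ⌊291.23489/20⌋ = 14 → O; lat ⌊142.19531/10⌋ = 14 → O.
Square: lon ⌊11.23489/2⌋ = 5; lat ⌊2.19531/1⌋ = 2.
Subsquare: lon ⌊1.23489/0.0833333⌋ = 14 → o; lat ⌊0.19531/0.0416667⌋ = 4 → e.
Extended square: lon ⌊0.06823/0.00833333⌋ = 8; lat ⌊0.02864/0.00416667⌋ = 6.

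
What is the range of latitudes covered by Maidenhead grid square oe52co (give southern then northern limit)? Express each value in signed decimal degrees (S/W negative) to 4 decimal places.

-47.4167, -47.3750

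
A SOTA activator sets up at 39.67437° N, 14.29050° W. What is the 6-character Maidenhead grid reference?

Add 180° to longitude and 90° to latitude: 165.7095, 129.6744.
Field: 165.7095/20 → 8 → I, 129.6744/10 → 12 → M; chars IM.
Square: 5.7095/2 → 2, 9.6744/1 → 9; chars 29.
Subsquare: 1.7095/0.0833333 → 20 → u, 0.6744/0.0416667 → 16 → q; chars uq.

IM29uq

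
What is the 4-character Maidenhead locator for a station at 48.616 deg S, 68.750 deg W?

FE51

Add 180° to longitude and 90° to latitude: 111.25, 41.38.
Field (20°×10°, letters A–R): 111.25/20 → 5 → F, 41.38/10 → 4 → E; chars FE.
Square (2°×1°, digits 0–9): 11.25/2 → 5, 1.38/1 → 1; chars 51.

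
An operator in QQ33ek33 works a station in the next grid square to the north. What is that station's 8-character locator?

QQ33ek34

Latitude extended square 3; +1 → 4.
The longitude characters are unchanged.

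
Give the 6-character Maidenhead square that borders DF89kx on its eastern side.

DF89lx

Longitude subsquare k = 10; +1 → 11 = l.
The latitude characters are unchanged.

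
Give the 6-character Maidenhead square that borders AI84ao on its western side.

AI74xo

Longitude subsquare a = 0; −1 → -1, wraps to 23 = x, carry into square.
Longitude square 8; −1 → 7.
The latitude characters are unchanged.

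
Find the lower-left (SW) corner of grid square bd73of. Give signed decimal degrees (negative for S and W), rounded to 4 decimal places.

Field B=1, D=3: +1·20° lon, +3·10° lat → SW at lon -160°, lat -60°.
Square 7, 3: +7·2° lon, +3·1° lat → SW at lon -146°, lat -57°.
Subsquare o=14, f=5: +14·0.0833333° lon, +5·0.0416667° lat → SW at lon -144.833°, lat -56.7917°.
latitude -56.7917, longitude -144.8333.

-56.7917, -144.8333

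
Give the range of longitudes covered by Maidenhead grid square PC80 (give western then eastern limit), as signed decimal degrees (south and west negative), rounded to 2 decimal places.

Field P=15, C=2: +15·20° lon, +2·10° lat → SW at lon 120°, lat -70°.
Square 8, 0: +8·2° lon, +0·1° lat → SW at lon 136°, lat -70°.
Cell spans 2° lon × 1° lat.
west 136.00, east 138.00.

136.00, 138.00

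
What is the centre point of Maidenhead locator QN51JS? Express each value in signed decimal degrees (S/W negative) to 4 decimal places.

41.7708, 150.7917

Field Q=16, N=13: +16·20° lon, +13·10° lat → SW at lon 140°, lat 40°.
Square 5, 1: +5·2° lon, +1·1° lat → SW at lon 150°, lat 41°.
Subsquare j=9, s=18: +9·0.0833333° lon, +18·0.0416667° lat → SW at lon 150.75°, lat 41.75°.
Cell spans 0.0833333° lon × 0.0416667° lat. Centre is SW corner plus half of each.
latitude 41.7708, longitude 150.7917.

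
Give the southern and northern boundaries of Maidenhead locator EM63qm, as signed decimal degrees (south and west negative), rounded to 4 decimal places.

Field E=4, M=12: +4·20° lon, +12·10° lat → SW at lon -100°, lat 30°.
Square 6, 3: +6·2° lon, +3·1° lat → SW at lon -88°, lat 33°.
Subsquare q=16, m=12: +16·0.0833333° lon, +12·0.0416667° lat → SW at lon -86.6667°, lat 33.5°.
Cell spans 0.0833333° lon × 0.0416667° lat.
south 33.5000, north 33.5417.

33.5000, 33.5417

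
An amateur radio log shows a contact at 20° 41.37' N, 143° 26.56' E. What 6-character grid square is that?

Offset from 180°W / 90°S: lon 323.4427°, lat 110.6895°.
Field: 323.4427/20 → 16 → Q, 110.6895/10 → 11 → L; chars QL.
Square: 3.4427/2 → 1, 0.6895/1 → 0; chars 10.
Subsquare: 1.4427/0.0833333 → 17 → r, 0.6895/0.0416667 → 16 → q; chars rq.

QL10rq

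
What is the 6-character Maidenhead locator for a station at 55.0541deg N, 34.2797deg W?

Add 180° to longitude and 90° to latitude: 145.7203, 145.0541.
Field: lon ⌊145.7203/20⌋ = 7 → H; lat ⌊145.0541/10⌋ = 14 → O.
Square: lon ⌊5.7203/2⌋ = 2; lat ⌊5.0541/1⌋ = 5.
Subsquare: lon ⌊1.7203/0.0833333⌋ = 20 → u; lat ⌊0.0541/0.0416667⌋ = 1 → b.

HO25ub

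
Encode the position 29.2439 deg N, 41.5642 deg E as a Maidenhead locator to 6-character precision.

LL09sf

Add 180° to longitude and 90° to latitude: 221.5642, 119.2439.
Field (20°×10°, letters A–R): lon ⌊221.5642/20⌋ = 11 → L; lat ⌊119.2439/10⌋ = 11 → L.
Square (2°×1°, digits 0–9): lon ⌊1.5642/2⌋ = 0; lat ⌊9.2439/1⌋ = 9.
Subsquare (5′×2.5′, letters a–x): lon ⌊1.5642/0.0833333⌋ = 18 → s; lat ⌊0.2439/0.0416667⌋ = 5 → f.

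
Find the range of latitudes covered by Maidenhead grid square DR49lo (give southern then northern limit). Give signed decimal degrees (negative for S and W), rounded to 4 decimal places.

89.5833, 89.6250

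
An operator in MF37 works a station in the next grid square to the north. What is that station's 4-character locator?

MF38

Latitude square 7; +1 → 8.
The longitude characters are unchanged.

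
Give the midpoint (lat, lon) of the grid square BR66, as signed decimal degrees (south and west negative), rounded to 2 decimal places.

86.50, -147.00

Field B=1, R=17: +1·20° lon, +17·10° lat → SW at lon -160°, lat 80°.
Square 6, 6: +6·2° lon, +6·1° lat → SW at lon -148°, lat 86°.
Cell spans 2° lon × 1° lat. Centre is SW corner plus half of each.
latitude 86.50, longitude -147.00.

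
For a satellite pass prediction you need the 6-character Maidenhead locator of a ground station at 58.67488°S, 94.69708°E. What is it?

ND71ih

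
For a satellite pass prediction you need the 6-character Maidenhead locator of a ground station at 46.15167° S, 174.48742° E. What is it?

RE73fu

Offset from 180°W / 90°S: lon 354.4874°, lat 43.8483°.
Field: lon ⌊354.4874/20⌋ = 17 → R; lat ⌊43.8483/10⌋ = 4 → E.
Square: lon ⌊14.4874/2⌋ = 7; lat ⌊3.8483/1⌋ = 3.
Subsquare: lon ⌊0.4874/0.0833333⌋ = 5 → f; lat ⌊0.8483/0.0416667⌋ = 20 → u.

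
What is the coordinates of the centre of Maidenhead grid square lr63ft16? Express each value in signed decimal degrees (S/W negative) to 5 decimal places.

83.81875, 52.42917

Field L=11, R=17: +11·20° lon, +17·10° lat → SW at lon 40°, lat 80°.
Square 6, 3: +6·2° lon, +3·1° lat → SW at lon 52°, lat 83°.
Subsquare f=5, t=19: +5·0.0833333° lon, +19·0.0416667° lat → SW at lon 52.4167°, lat 83.7917°.
Extended square 1, 6: +1·0.00833333° lon, +6·0.00416667° lat → SW at lon 52.425°, lat 83.8167°.
Cell spans 0.00833333° lon × 0.00416667° lat. Centre is SW corner plus half of each.
latitude 83.81875, longitude 52.42917.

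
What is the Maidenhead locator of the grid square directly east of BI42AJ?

Longitude subsquare a = 0; +1 → 1 = b.
The latitude characters are unchanged.

BI42bj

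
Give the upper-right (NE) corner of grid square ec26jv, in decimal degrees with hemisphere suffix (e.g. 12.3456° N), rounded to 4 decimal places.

63.0833° S, 95.1667° W

Field E=4, C=2: +4·20° lon, +2·10° lat → SW at lon -100°, lat -70°.
Square 2, 6: +2·2° lon, +6·1° lat → SW at lon -96°, lat -64°.
Subsquare j=9, v=21: +9·0.0833333° lon, +21·0.0416667° lat → SW at lon -95.25°, lat -63.125°.
Cell spans 0.0833333° lon × 0.0416667° lat. NE corner is SW corner plus one full cell.
latitude 63.0833° S, longitude 95.1667° W.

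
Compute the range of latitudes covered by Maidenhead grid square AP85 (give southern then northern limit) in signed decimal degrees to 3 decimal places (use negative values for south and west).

65.000, 66.000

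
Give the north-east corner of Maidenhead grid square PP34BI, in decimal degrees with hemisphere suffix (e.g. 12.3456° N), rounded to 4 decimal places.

Field P=15, P=15: +15·20° lon, +15·10° lat → SW at lon 120°, lat 60°.
Square 3, 4: +3·2° lon, +4·1° lat → SW at lon 126°, lat 64°.
Subsquare b=1, i=8: +1·0.0833333° lon, +8·0.0416667° lat → SW at lon 126.083°, lat 64.3333°.
Cell spans 0.0833333° lon × 0.0416667° lat. NE corner is SW corner plus one full cell.
latitude 64.3750° N, longitude 126.1667° E.

64.3750° N, 126.1667° E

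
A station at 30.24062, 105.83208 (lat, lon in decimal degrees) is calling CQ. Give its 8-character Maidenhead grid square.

Add 180° to longitude and 90° to latitude: 285.83208, 120.24062.
Field: 285.83208/20 → 14 → O, 120.24062/10 → 12 → M; chars OM.
Square: 5.83208/2 → 2, 0.24062/1 → 0; chars 20.
Subsquare: 1.83208/0.0833333 → 21 → v, 0.24062/0.0416667 → 5 → f; chars vf.
Extended square: 0.08208/0.00833333 → 9, 0.03229/0.00416667 → 7; chars 97.

OM20vf97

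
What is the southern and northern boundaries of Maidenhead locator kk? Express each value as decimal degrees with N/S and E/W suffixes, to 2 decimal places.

10.00° N, 20.00° N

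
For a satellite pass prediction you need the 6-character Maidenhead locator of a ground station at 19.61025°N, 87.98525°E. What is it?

NK39xo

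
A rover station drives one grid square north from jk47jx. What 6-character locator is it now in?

JK48ja

Latitude subsquare x = 23; +1 → 24, wraps to 0 = a, carry into square.
Latitude square 7; +1 → 8.
The longitude characters are unchanged.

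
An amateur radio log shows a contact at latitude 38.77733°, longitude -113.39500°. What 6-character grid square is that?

DM38hs

Add 180° to longitude and 90° to latitude: 66.6050, 128.7773.
Field: lon ⌊66.6050/20⌋ = 3 → D; lat ⌊128.7773/10⌋ = 12 → M.
Square: lon ⌊6.6050/2⌋ = 3; lat ⌊8.7773/1⌋ = 8.
Subsquare: lon ⌊0.6050/0.0833333⌋ = 7 → h; lat ⌊0.7773/0.0416667⌋ = 18 → s.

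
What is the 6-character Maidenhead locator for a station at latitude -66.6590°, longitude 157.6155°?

QC83ti

Add 180° to longitude and 90° to latitude: 337.6155, 23.3410.
Field (20°×10°, letters A–R): lon ⌊337.6155/20⌋ = 16 → Q; lat ⌊23.3410/10⌋ = 2 → C.
Square (2°×1°, digits 0–9): lon ⌊17.6155/2⌋ = 8; lat ⌊3.3410/1⌋ = 3.
Subsquare (5′×2.5′, letters a–x): lon ⌊1.6155/0.0833333⌋ = 19 → t; lat ⌊0.3410/0.0416667⌋ = 8 → i.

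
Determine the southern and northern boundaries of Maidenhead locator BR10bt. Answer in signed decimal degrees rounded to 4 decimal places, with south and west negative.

80.7917, 80.8333

Field B=1, R=17: +1·20° lon, +17·10° lat → SW at lon -160°, lat 80°.
Square 1, 0: +1·2° lon, +0·1° lat → SW at lon -158°, lat 80°.
Subsquare b=1, t=19: +1·0.0833333° lon, +19·0.0416667° lat → SW at lon -157.917°, lat 80.7917°.
Cell spans 0.0833333° lon × 0.0416667° lat.
south 80.7917, north 80.8333.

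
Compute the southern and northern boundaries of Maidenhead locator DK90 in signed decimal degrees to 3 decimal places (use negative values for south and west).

Field D=3, K=10: +3·20° lon, +10·10° lat → SW at lon -120°, lat 10°.
Square 9, 0: +9·2° lon, +0·1° lat → SW at lon -102°, lat 10°.
Cell spans 2° lon × 1° lat.
south 10.000, north 11.000.

10.000, 11.000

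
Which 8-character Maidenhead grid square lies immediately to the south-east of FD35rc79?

FD35rc88

Longitude extended square 7; +1 → 8.
Latitude extended square 9; −1 → 8.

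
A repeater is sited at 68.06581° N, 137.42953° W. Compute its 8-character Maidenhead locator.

Shift to the Maidenhead origin (180°W, 90°S): lon 42.57047, lat 158.06581.
Field (20°×10°, letters A–R): lon ⌊42.57047/20⌋ = 2 → C; lat ⌊158.06581/10⌋ = 15 → P.
Square (2°×1°, digits 0–9): lon ⌊2.57047/2⌋ = 1; lat ⌊8.06581/1⌋ = 8.
Subsquare (5′×2.5′, letters a–x): lon ⌊0.57047/0.0833333⌋ = 6 → g; lat ⌊0.06581/0.0416667⌋ = 1 → b.
Extended square (30″×15″, digits 0–9): lon ⌊0.07047/0.00833333⌋ = 8; lat ⌊0.02414/0.00416667⌋ = 5.

CP18gb85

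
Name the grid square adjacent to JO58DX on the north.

JO59da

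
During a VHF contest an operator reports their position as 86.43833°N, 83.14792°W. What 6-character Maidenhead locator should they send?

ER86kk

Shift to the Maidenhead origin (180°W, 90°S): lon 96.8521, lat 176.4383.
Field (20°×10°, letters A–R): 96.8521/20 → 4 → E, 176.4383/10 → 17 → R; chars ER.
Square (2°×1°, digits 0–9): 16.8521/2 → 8, 6.4383/1 → 6; chars 86.
Subsquare (5′×2.5′, letters a–x): 0.8521/0.0833333 → 10 → k, 0.4383/0.0416667 → 10 → k; chars kk.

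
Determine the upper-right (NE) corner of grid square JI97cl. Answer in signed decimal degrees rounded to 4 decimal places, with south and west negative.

-2.5000, 18.2500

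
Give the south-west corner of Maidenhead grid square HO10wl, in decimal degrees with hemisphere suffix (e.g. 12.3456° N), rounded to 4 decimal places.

50.4583° N, 36.1667° W

Field H=7, O=14: +7·20° lon, +14·10° lat → SW at lon -40°, lat 50°.
Square 1, 0: +1·2° lon, +0·1° lat → SW at lon -38°, lat 50°.
Subsquare w=22, l=11: +22·0.0833333° lon, +11·0.0416667° lat → SW at lon -36.1667°, lat 50.4583°.
latitude 50.4583° N, longitude 36.1667° W.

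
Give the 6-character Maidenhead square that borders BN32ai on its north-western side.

BN22xj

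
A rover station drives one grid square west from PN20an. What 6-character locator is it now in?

Longitude subsquare a = 0; −1 → -1, wraps to 23 = x, carry into square.
Longitude square 2; −1 → 1.
The latitude characters are unchanged.

PN10xn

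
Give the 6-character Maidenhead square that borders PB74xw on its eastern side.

Longitude subsquare x = 23; +1 → 24, wraps to 0 = a, carry into square.
Longitude square 7; +1 → 8.
The latitude characters are unchanged.

PB84aw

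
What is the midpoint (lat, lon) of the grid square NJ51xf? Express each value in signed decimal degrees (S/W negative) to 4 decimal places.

1.2292, 91.9583

Field N=13, J=9: +13·20° lon, +9·10° lat → SW at lon 80°, lat 0°.
Square 5, 1: +5·2° lon, +1·1° lat → SW at lon 90°, lat 1°.
Subsquare x=23, f=5: +23·0.0833333° lon, +5·0.0416667° lat → SW at lon 91.9167°, lat 1.20833°.
Cell spans 0.0833333° lon × 0.0416667° lat. Centre is SW corner plus half of each.
latitude 1.2292, longitude 91.9583.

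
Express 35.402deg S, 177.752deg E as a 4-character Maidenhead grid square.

Shift to the Maidenhead origin (180°W, 90°S): lon 357.75, lat 54.60.
Field (20°×10°, letters A–R): lon ⌊357.75/20⌋ = 17 → R; lat ⌊54.60/10⌋ = 5 → F.
Square (2°×1°, digits 0–9): lon ⌊17.75/2⌋ = 8; lat ⌊4.60/1⌋ = 4.

RF84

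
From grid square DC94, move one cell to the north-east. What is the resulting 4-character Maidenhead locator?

EC05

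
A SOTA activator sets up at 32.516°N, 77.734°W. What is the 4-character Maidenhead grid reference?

FM12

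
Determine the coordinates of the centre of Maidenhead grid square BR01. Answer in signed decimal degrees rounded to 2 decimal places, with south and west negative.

81.50, -159.00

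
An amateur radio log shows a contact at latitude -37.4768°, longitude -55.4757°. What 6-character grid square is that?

GF22gm

Shift to the Maidenhead origin (180°W, 90°S): lon 124.5243, lat 52.5232.
Field: 124.5243/20 → 6 → G, 52.5232/10 → 5 → F; chars GF.
Square: 4.5243/2 → 2, 2.5232/1 → 2; chars 22.
Subsquare: 0.5243/0.0833333 → 6 → g, 0.5232/0.0416667 → 12 → m; chars gm.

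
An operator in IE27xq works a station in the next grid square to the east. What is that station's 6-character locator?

IE37aq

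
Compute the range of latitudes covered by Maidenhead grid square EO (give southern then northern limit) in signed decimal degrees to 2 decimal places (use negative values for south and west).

50.00, 60.00

Field E=4, O=14: +4·20° lon, +14·10° lat → SW at lon -100°, lat 50°.
Cell spans 20° lon × 10° lat.
south 50.00, north 60.00.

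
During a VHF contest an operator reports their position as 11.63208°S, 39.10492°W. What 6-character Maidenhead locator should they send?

HH08ki

Add 180° to longitude and 90° to latitude: 140.8951, 78.3679.
Field: lon ⌊140.8951/20⌋ = 7 → H; lat ⌊78.3679/10⌋ = 7 → H.
Square: lon ⌊0.8951/2⌋ = 0; lat ⌊8.3679/1⌋ = 8.
Subsquare: lon ⌊0.8951/0.0833333⌋ = 10 → k; lat ⌊0.3679/0.0416667⌋ = 8 → i.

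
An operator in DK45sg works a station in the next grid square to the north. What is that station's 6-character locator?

DK45sh

Latitude subsquare g = 6; +1 → 7 = h.
The longitude characters are unchanged.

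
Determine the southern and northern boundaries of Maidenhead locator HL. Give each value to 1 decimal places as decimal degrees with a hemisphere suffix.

Field H=7, L=11: +7·20° lon, +11·10° lat → SW at lon -40°, lat 20°.
Cell spans 20° lon × 10° lat.
south 20.0° N, north 30.0° N.

20.0° N, 30.0° N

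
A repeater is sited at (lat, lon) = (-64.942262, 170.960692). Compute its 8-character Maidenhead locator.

Add 180° to longitude and 90° to latitude: 350.96069, 25.05774.
Field: lon ⌊350.96069/20⌋ = 17 → R; lat ⌊25.05774/10⌋ = 2 → C.
Square: lon ⌊10.96069/2⌋ = 5; lat ⌊5.05774/1⌋ = 5.
Subsquare: lon ⌊0.96069/0.0833333⌋ = 11 → l; lat ⌊0.05774/0.0416667⌋ = 1 → b.
Extended square: lon ⌊0.04403/0.00833333⌋ = 5; lat ⌊0.01607/0.00416667⌋ = 3.

RC55lb53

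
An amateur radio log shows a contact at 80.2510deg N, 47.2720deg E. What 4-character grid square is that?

LR30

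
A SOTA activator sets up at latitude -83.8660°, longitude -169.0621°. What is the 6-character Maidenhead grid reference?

Shift to the Maidenhead origin (180°W, 90°S): lon 10.9379, lat 6.1340.
Field: lon ⌊10.9379/20⌋ = 0 → A; lat ⌊6.1340/10⌋ = 0 → A.
Square: lon ⌊10.9379/2⌋ = 5; lat ⌊6.1340/1⌋ = 6.
Subsquare: lon ⌊0.9379/0.0833333⌋ = 11 → l; lat ⌊0.1340/0.0416667⌋ = 3 → d.

AA56ld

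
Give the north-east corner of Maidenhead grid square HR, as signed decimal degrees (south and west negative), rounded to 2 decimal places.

Field H=7, R=17: +7·20° lon, +17·10° lat → SW at lon -40°, lat 80°.
Cell spans 20° lon × 10° lat. NE corner is SW corner plus one full cell.
latitude 90.00, longitude -20.00.

90.00, -20.00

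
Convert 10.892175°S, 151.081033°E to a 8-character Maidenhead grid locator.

QH59mc95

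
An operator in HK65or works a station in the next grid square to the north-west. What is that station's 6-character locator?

HK65ns

Longitude subsquare o = 14; −1 → 13 = n.
Latitude subsquare r = 17; +1 → 18 = s.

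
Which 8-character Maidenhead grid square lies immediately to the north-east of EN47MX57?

Longitude extended square 5; +1 → 6.
Latitude extended square 7; +1 → 8.

EN47mx68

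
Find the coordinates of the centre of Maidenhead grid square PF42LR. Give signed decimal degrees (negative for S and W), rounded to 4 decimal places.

-37.2708, 128.9583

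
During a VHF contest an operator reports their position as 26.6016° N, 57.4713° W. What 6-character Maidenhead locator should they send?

Offset from 180°W / 90°S: lon 122.5287°, lat 116.6016°.
Field: 122.5287/20 → 6 → G, 116.6016/10 → 11 → L; chars GL.
Square: 2.5287/2 → 1, 6.6016/1 → 6; chars 16.
Subsquare: 0.5287/0.0833333 → 6 → g, 0.6016/0.0416667 → 14 → o; chars go.

GL16go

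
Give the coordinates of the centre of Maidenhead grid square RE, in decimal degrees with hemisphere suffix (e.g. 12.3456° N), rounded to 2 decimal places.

45.00° S, 170.00° E

Field R=17, E=4: +17·20° lon, +4·10° lat → SW at lon 160°, lat -50°.
Cell spans 20° lon × 10° lat. Centre is SW corner plus half of each.
latitude 45.00° S, longitude 170.00° E.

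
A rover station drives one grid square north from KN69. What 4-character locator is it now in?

KO60

Latitude square 9; +1 → 10, wraps to 0, carry into field.
Latitude field N = 13; +1 → 14 = O.
The longitude characters are unchanged.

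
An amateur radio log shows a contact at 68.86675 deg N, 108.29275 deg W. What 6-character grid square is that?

DP58uu

Shift to the Maidenhead origin (180°W, 90°S): lon 71.7073, lat 158.8667.
Field (20°×10°, letters A–R): 71.7073/20 → 3 → D, 158.8667/10 → 15 → P; chars DP.
Square (2°×1°, digits 0–9): 11.7073/2 → 5, 8.8667/1 → 8; chars 58.
Subsquare (5′×2.5′, letters a–x): 1.7073/0.0833333 → 20 → u, 0.8667/0.0416667 → 20 → u; chars uu.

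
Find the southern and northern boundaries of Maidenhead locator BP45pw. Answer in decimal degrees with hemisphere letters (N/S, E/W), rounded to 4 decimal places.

65.9167° N, 65.9583° N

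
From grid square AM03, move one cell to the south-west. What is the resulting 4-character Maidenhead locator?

RM92

Longitude square 0; −1 → -1, wraps to 9, carry into field.
Longitude field A = 0; −1 → -1, wraps to 17 = R, wrapping around the antimeridian.
Latitude square 3; −1 → 2.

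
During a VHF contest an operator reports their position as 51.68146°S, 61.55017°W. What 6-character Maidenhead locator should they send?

FD98fh

Shift to the Maidenhead origin (180°W, 90°S): lon 118.4498, lat 38.3185.
Field: 118.4498/20 → 5 → F, 38.3185/10 → 3 → D; chars FD.
Square: 18.4498/2 → 9, 8.3185/1 → 8; chars 98.
Subsquare: 0.4498/0.0833333 → 5 → f, 0.3185/0.0416667 → 7 → h; chars fh.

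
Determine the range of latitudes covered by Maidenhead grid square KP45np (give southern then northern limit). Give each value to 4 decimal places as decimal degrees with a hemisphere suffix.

65.6250° N, 65.6667° N

Field K=10, P=15: +10·20° lon, +15·10° lat → SW at lon 20°, lat 60°.
Square 4, 5: +4·2° lon, +5·1° lat → SW at lon 28°, lat 65°.
Subsquare n=13, p=15: +13·0.0833333° lon, +15·0.0416667° lat → SW at lon 29.0833°, lat 65.625°.
Cell spans 0.0833333° lon × 0.0416667° lat.
south 65.6250° N, north 65.6667° N.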